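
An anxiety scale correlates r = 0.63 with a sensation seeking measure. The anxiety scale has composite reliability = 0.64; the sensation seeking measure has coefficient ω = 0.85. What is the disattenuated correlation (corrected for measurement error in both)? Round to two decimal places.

0.85

r_true = r_obs / √(r_xx · r_yy) = 0.63 / √(0.64 × 0.85) = 0.63 / √0.5440 = 0.63 / 0.7376 ≈ 0.85.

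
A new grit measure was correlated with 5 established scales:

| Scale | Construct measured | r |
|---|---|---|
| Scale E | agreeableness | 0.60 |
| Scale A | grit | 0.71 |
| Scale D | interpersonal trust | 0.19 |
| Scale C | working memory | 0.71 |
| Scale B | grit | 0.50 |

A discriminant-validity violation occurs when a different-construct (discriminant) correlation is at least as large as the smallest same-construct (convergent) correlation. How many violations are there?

Convergent (same construct = grit): Scale A, Scale B.
Smallest convergent = 0.50. Discriminant values: 0.60, 0.19, 0.71; count ≥ 0.50 → 2.

2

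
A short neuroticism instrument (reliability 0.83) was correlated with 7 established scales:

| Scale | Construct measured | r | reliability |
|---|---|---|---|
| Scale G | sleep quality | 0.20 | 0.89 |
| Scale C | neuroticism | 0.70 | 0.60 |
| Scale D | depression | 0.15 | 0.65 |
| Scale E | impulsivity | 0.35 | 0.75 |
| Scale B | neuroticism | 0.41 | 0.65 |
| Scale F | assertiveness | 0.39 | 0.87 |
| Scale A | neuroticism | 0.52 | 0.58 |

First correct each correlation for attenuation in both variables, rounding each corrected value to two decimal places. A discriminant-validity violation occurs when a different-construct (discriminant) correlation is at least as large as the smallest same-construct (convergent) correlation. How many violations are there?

Disattenuated r (r / √(r_scale · r_new)):
  Scale G (disc): 0.20 / √(0.89·0.83) = 0.23
  Scale C (conv): 0.70 / √(0.60·0.83) = 0.99
  Scale D (disc): 0.15 / √(0.65·0.83) = 0.20
  Scale E (disc): 0.35 / √(0.75·0.83) = 0.44
  Scale B (conv): 0.41 / √(0.65·0.83) = 0.56
  Scale F (disc): 0.39 / √(0.87·0.83) = 0.46
  Scale A (conv): 0.52 / √(0.58·0.83) = 0.75
Smallest convergent = 0.56. Discriminant values: 0.23, 0.20, 0.44, 0.46; count ≥ 0.56 → 0.

0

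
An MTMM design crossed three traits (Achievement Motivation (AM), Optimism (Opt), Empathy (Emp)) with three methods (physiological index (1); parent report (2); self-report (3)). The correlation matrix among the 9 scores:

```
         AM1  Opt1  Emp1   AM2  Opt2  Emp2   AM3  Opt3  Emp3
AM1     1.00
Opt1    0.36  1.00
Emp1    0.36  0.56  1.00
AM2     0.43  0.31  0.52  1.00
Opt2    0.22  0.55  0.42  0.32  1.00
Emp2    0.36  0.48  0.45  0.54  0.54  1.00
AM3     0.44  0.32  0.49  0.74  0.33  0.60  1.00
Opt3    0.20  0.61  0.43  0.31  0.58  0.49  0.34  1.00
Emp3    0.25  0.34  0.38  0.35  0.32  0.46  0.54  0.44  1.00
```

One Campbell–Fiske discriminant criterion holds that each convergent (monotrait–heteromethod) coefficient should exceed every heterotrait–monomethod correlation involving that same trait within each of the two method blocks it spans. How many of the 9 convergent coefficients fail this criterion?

6

Checking each validity diagonal entry against its comparison values:
AM (methods 1·2): 0.43 vs {0.36, 0.32, 0.36, 0.54} → fail.
AM (methods 1·3): 0.44 vs {0.36, 0.34, 0.36, 0.54} → fail.
AM (methods 2·3): 0.74 vs {0.32, 0.34, 0.54, 0.54} → pass.
Opt (methods 1·2): 0.55 vs {0.36, 0.32, 0.56, 0.54} → fail.
Opt (methods 1·3): 0.61 vs {0.36, 0.34, 0.56, 0.44} → pass.
Opt (methods 2·3): 0.58 vs {0.32, 0.34, 0.54, 0.44} → pass.
Emp (methods 1·2): 0.45 vs {0.36, 0.54, 0.56, 0.54} → fail.
Emp (methods 1·3): 0.38 vs {0.36, 0.54, 0.56, 0.44} → fail.
Emp (methods 2·3): 0.46 vs {0.54, 0.54, 0.54, 0.44} → fail.
6 of 9 fail.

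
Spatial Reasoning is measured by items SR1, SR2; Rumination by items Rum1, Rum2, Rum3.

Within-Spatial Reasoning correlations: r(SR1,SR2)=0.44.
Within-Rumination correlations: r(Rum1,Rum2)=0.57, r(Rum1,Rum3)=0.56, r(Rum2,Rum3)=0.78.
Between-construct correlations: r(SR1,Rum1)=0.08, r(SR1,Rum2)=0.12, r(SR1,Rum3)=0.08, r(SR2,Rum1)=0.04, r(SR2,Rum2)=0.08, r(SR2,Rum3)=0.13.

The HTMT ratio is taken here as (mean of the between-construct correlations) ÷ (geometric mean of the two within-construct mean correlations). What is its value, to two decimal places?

Mean between = 0.53/6 = 0.0883.
Mean within-SR = 0.44/1 = 0.4400; mean within-Rum = 1.91/3 = 0.6367.
Geometric mean = √(0.4400 × 0.6367) = 0.5293.
HTMT = 0.0883 / 0.5293 = 0.17.

0.17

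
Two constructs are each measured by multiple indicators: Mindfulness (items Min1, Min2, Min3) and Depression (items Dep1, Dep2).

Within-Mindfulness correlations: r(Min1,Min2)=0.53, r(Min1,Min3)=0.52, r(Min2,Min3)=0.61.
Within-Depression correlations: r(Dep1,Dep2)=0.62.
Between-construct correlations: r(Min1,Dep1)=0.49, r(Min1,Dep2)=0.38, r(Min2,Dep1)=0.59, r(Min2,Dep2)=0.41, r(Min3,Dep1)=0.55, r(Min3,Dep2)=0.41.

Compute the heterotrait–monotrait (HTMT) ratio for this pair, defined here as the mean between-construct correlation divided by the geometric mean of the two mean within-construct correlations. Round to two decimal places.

Mean between = 2.83/6 = 0.4717.
Mean within-Min = 1.66/3 = 0.5533; mean within-Dep = 0.62/1 = 0.6200.
Geometric mean = √(0.5533 × 0.6200) = 0.5857.
HTMT = 0.4717 / 0.5857 = 0.81.

0.81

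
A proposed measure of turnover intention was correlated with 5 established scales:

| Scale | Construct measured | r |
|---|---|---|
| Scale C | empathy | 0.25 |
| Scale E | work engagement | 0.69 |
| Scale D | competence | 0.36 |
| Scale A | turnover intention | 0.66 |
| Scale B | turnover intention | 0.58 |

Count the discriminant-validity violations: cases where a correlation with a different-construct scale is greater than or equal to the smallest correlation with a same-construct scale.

1

Convergent (same construct = turnover intention): Scale A, Scale B.
Smallest convergent = 0.58. Discriminant values: 0.25, 0.69, 0.36; count ≥ 0.58 → 1.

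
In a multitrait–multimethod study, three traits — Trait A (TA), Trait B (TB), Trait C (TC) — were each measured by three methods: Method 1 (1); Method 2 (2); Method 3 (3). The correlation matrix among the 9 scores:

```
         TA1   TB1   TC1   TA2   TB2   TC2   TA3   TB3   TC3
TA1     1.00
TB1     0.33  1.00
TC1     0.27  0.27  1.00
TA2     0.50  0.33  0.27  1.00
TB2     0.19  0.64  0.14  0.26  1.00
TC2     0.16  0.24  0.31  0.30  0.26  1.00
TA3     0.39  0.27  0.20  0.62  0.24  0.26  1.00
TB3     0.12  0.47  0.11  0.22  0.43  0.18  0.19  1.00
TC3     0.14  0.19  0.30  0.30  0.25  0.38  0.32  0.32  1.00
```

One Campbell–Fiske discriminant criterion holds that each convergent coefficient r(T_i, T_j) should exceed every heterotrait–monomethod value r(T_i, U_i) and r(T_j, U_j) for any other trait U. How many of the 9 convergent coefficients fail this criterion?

1

Convergent coefficients and their comparison sets:
TA (methods 1·2): 0.50 vs {0.33, 0.26, 0.27, 0.30} → pass.
TA (methods 1·3): 0.39 vs {0.33, 0.19, 0.27, 0.32} → pass.
TA (methods 2·3): 0.62 vs {0.26, 0.19, 0.30, 0.32} → pass.
TB (methods 1·2): 0.64 vs {0.33, 0.26, 0.27, 0.26} → pass.
TB (methods 1·3): 0.47 vs {0.33, 0.19, 0.27, 0.32} → pass.
TB (methods 2·3): 0.43 vs {0.26, 0.19, 0.26, 0.32} → pass.
TC (methods 1·2): 0.31 vs {0.27, 0.30, 0.27, 0.26} → pass.
TC (methods 1·3): 0.30 vs {0.27, 0.32, 0.27, 0.32} → fail.
TC (methods 2·3): 0.38 vs {0.30, 0.32, 0.26, 0.32} → pass.
1 of 9 fail.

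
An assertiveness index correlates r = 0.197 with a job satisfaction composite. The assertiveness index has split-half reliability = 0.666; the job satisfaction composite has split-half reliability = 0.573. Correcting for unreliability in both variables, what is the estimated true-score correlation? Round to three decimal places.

0.319

r_true = r_obs / √(r_xx · r_yy) = 0.197 / √(0.666 × 0.573) = 0.197 / √0.381618 = 0.197 / 0.6178 ≈ 0.319.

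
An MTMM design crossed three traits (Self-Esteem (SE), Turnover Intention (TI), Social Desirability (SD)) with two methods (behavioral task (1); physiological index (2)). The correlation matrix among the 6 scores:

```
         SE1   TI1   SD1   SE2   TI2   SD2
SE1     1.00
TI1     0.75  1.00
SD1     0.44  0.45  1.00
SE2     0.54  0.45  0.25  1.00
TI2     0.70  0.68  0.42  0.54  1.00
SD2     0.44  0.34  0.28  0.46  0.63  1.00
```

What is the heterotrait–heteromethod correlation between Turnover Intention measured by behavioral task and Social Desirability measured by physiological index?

0.34

Different traits and methods: r(TI1, SD2) = 0.34.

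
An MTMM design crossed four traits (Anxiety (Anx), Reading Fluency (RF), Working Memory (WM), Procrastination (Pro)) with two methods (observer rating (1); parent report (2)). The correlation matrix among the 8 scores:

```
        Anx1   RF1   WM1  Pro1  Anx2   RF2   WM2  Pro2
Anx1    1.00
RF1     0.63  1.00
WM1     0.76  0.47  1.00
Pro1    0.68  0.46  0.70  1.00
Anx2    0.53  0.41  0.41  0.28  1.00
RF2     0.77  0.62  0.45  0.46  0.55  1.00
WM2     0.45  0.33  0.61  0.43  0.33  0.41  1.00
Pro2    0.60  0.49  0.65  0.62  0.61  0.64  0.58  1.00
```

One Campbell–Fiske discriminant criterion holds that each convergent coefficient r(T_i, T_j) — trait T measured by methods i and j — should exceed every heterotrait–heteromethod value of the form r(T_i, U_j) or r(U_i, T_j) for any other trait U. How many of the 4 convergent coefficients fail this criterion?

4

Convergent coefficients and their comparison sets:
Anx (methods 1·2): 0.53 vs {0.77, 0.41, 0.45, 0.41, 0.60, 0.28} → fail.
RF (methods 1·2): 0.62 vs {0.41, 0.77, 0.33, 0.45, 0.49, 0.46} → fail.
WM (methods 1·2): 0.61 vs {0.41, 0.45, 0.45, 0.33, 0.65, 0.43} → fail.
Pro (methods 1·2): 0.62 vs {0.28, 0.60, 0.46, 0.49, 0.43, 0.65} → fail.
4 of 4 fail.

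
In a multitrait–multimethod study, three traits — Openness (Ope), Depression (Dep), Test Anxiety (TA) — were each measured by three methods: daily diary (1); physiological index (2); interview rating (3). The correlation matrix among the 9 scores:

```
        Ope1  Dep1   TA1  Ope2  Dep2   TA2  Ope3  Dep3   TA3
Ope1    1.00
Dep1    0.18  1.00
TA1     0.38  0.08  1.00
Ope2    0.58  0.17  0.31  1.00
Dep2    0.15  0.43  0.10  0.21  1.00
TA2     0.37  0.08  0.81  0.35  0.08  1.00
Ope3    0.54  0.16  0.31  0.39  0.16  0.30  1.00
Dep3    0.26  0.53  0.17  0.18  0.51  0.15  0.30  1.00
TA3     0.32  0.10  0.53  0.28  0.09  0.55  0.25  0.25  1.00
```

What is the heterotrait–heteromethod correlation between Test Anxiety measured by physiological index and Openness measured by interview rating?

0.30

Different traits and methods: r(TA2, Ope3) = 0.30.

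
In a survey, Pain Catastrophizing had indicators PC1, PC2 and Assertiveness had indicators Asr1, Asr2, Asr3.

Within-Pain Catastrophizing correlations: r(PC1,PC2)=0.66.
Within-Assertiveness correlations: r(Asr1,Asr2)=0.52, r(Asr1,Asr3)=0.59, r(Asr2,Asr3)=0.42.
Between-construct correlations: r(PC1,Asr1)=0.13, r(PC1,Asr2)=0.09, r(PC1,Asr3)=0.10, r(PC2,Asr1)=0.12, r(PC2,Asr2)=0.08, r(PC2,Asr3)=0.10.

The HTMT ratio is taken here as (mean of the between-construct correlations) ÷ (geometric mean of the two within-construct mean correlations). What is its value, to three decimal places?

0.178

Mean heterotrait r = 0.62/6 = 0.1033.
Mean within-PC = 0.66/1 = 0.6600; mean within-Asr = 1.53/3 = 0.5100.
Geometric mean = √(0.6600 × 0.5100) = 0.5802.
HTMT = 0.1033 / 0.5802 = 0.178.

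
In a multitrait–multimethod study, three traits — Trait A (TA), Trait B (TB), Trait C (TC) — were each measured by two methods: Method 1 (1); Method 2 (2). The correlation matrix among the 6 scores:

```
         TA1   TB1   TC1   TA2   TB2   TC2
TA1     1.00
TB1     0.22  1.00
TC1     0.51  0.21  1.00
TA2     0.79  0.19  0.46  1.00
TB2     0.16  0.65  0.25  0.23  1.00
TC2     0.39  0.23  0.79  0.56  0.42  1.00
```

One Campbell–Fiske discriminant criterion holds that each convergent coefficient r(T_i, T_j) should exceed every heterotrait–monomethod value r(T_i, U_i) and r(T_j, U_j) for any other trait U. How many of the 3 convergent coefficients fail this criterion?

0

Convergent coefficients and their comparison sets:
TA (methods 1·2): 0.79 vs {0.22, 0.23, 0.51, 0.56} → pass.
TB (methods 1·2): 0.65 vs {0.22, 0.23, 0.21, 0.42} → pass.
TC (methods 1·2): 0.79 vs {0.51, 0.56, 0.21, 0.42} → pass.
0 of 3 fail.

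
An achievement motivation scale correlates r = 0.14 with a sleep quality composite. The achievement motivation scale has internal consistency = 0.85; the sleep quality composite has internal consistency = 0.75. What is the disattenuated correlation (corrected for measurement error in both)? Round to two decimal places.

0.18

r_true = r_obs / √(r_xx · r_yy) = 0.14 / √(0.85 × 0.75) = 0.14 / √0.6375 = 0.14 / 0.7984 ≈ 0.18.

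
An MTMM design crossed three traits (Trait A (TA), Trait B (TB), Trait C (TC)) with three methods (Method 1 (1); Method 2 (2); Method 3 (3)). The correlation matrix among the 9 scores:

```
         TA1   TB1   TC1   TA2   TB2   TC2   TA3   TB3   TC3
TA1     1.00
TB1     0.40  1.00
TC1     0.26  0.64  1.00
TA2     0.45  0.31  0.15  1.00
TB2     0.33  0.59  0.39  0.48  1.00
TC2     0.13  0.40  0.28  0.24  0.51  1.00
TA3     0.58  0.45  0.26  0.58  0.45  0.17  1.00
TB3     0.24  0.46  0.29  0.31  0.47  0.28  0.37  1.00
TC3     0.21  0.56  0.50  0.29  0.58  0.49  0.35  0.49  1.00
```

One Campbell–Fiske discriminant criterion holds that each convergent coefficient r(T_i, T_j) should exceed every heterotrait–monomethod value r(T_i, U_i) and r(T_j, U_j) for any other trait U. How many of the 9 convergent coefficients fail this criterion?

Each convergent coefficient versus the relevant comparison correlations:
TA (methods 1·2): 0.45 vs {0.40, 0.48, 0.26, 0.24} → fail.
TA (methods 1·3): 0.58 vs {0.40, 0.37, 0.26, 0.35} → pass.
TA (methods 2·3): 0.58 vs {0.48, 0.37, 0.24, 0.35} → pass.
TB (methods 1·2): 0.59 vs {0.40, 0.48, 0.64, 0.51} → fail.
TB (methods 1·3): 0.46 vs {0.40, 0.37, 0.64, 0.49} → fail.
TB (methods 2·3): 0.47 vs {0.48, 0.37, 0.51, 0.49} → fail.
TC (methods 1·2): 0.28 vs {0.26, 0.24, 0.64, 0.51} → fail.
TC (methods 1·3): 0.50 vs {0.26, 0.35, 0.64, 0.49} → fail.
TC (methods 2·3): 0.49 vs {0.24, 0.35, 0.51, 0.49} → fail.
7 of 9 fail.

7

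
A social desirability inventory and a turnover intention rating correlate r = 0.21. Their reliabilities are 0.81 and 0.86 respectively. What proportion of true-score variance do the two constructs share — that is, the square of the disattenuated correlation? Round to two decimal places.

Disattenuated r = 0.21 / √(0.81 × 0.86) = 0.21 / 0.8346 = 0.2516.
Shared true-score variance = 0.2516² = 0.0633 ≈ 0.06.

0.06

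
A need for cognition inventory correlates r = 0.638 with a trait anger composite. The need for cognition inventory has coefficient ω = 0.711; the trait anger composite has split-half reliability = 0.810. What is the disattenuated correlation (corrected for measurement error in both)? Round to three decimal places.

r_true = r_obs / √(r_xx · r_yy) = 0.638 / √(0.711 × 0.810) = 0.638 / √0.575910 = 0.638 / 0.7589 ≈ 0.841.

0.841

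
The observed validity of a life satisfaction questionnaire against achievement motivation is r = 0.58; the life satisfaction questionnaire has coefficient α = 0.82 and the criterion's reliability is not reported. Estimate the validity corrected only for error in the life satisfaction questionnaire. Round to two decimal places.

0.64

Single correction: r_c = r_obs / √r_xx = 0.58 / √0.82 = 0.58 / 0.9055 ≈ 0.64.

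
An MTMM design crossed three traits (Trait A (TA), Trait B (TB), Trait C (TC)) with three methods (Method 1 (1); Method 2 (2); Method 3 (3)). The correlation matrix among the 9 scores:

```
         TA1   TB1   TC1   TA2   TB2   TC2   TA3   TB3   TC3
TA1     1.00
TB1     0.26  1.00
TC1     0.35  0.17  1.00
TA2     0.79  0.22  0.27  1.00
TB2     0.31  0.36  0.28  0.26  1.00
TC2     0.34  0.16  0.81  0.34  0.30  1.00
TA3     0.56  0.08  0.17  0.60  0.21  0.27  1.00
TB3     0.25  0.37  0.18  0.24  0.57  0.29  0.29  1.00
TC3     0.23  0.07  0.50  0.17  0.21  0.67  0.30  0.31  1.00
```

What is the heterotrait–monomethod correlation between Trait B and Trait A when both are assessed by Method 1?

Different traits, same method: r(TB1, TA1) = 0.26.

0.26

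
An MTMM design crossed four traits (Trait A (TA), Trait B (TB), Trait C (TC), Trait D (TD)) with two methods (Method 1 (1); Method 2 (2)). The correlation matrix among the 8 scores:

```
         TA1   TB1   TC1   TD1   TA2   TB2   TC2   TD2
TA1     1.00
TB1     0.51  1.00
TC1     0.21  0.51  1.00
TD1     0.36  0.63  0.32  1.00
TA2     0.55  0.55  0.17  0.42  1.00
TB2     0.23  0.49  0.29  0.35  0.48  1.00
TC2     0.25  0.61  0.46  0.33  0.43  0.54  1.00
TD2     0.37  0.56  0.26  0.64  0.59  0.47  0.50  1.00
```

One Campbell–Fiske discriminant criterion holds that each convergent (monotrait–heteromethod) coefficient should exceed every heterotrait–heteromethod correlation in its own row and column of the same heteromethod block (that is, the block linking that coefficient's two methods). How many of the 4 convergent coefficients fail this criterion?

Each convergent coefficient versus the relevant comparison correlations:
TA (methods 1·2): 0.55 vs {0.23, 0.55, 0.25, 0.17, 0.37, 0.42} → fail.
TB (methods 1·2): 0.49 vs {0.55, 0.23, 0.61, 0.29, 0.56, 0.35} → fail.
TC (methods 1·2): 0.46 vs {0.17, 0.25, 0.29, 0.61, 0.26, 0.33} → fail.
TD (methods 1·2): 0.64 vs {0.42, 0.37, 0.35, 0.56, 0.33, 0.26} → pass.
3 of 4 fail.

3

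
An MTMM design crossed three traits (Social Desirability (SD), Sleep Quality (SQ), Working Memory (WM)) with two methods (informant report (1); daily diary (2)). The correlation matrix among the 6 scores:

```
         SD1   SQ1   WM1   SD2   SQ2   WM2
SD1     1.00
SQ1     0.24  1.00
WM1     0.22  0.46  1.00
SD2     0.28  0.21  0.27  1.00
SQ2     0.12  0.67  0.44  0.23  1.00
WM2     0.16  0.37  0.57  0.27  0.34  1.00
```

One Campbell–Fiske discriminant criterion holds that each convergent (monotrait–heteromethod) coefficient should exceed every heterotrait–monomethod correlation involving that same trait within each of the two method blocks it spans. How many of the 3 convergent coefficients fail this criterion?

Each convergent coefficient versus the relevant comparison correlations:
SD (methods 1·2): 0.28 vs {0.24, 0.23, 0.22, 0.27} → pass.
SQ (methods 1·2): 0.67 vs {0.24, 0.23, 0.46, 0.34} → pass.
WM (methods 1·2): 0.57 vs {0.22, 0.27, 0.46, 0.34} → pass.
0 of 3 fail.

0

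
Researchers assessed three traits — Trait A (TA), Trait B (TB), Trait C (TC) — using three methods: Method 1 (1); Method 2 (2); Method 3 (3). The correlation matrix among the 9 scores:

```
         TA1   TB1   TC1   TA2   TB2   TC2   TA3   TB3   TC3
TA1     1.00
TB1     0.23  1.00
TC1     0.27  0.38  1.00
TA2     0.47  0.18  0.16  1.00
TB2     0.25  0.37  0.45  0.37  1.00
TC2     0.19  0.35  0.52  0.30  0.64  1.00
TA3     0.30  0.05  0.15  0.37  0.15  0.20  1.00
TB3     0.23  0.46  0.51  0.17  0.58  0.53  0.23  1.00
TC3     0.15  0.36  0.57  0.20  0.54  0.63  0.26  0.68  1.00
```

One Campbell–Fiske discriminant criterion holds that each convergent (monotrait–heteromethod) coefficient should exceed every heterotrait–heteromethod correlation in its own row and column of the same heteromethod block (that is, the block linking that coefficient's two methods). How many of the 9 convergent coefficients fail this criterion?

Convergent coefficients and their comparison sets:
TA (methods 1·2): 0.47 vs {0.25, 0.18, 0.19, 0.16} → pass.
TA (methods 1·3): 0.30 vs {0.23, 0.05, 0.15, 0.15} → pass.
TA (methods 2·3): 0.37 vs {0.17, 0.15, 0.20, 0.20} → pass.
TB (methods 1·2): 0.37 vs {0.18, 0.25, 0.35, 0.45} → fail.
TB (methods 1·3): 0.46 vs {0.05, 0.23, 0.36, 0.51} → fail.
TB (methods 2·3): 0.58 vs {0.15, 0.17, 0.54, 0.53} → pass.
TC (methods 1·2): 0.52 vs {0.16, 0.19, 0.45, 0.35} → pass.
TC (methods 1·3): 0.57 vs {0.15, 0.15, 0.51, 0.36} → pass.
TC (methods 2·3): 0.63 vs {0.20, 0.20, 0.53, 0.54} → pass.
2 of 9 fail.

2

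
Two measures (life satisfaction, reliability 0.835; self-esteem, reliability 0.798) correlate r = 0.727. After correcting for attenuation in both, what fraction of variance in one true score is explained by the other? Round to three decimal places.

0.793

Disattenuated r = 0.727 / √(0.835 × 0.798) = 0.727 / 0.8163 = 0.8906.
Shared true-score variance = 0.8906² = 0.7932 ≈ 0.793.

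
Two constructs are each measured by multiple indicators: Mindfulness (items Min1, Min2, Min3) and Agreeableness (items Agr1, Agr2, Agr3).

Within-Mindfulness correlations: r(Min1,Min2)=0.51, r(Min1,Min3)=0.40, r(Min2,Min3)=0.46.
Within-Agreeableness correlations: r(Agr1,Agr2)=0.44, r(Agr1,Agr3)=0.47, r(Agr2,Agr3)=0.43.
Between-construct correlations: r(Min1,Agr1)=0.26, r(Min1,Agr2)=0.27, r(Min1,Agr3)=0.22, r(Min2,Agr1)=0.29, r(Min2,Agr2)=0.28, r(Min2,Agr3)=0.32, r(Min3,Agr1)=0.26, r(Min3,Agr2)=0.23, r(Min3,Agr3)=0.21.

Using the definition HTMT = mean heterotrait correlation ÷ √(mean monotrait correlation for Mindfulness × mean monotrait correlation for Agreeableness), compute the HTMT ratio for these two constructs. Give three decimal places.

0.576

Between-construct mean = 2.34/9 = 0.2600.
Mean within-Min = 1.37/3 = 0.4567; mean within-Agr = 1.34/3 = 0.4467.
Geometric mean = √(0.4567 × 0.4467) = 0.4517.
HTMT = 0.2600 / 0.4517 = 0.576.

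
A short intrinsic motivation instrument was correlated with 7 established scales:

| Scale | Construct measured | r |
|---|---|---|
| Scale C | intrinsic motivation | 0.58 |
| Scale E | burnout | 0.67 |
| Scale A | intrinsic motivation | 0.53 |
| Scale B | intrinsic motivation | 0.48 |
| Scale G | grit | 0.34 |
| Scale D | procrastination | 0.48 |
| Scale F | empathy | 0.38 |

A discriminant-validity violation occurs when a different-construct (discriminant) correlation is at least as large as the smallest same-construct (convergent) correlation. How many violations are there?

Convergent (same construct = intrinsic motivation): Scale C, Scale A, Scale B.
Smallest convergent = 0.48. Discriminant values: 0.67, 0.34, 0.48, 0.38; count ≥ 0.48 → 2.

2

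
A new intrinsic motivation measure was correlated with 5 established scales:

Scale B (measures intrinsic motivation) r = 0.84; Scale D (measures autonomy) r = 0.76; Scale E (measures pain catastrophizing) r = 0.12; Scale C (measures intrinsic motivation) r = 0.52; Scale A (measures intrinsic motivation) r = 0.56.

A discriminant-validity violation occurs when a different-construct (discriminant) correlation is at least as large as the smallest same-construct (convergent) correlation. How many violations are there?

Convergent (same construct = intrinsic motivation): Scale B, Scale C, Scale A.
Smallest convergent = 0.52. Discriminant values: 0.76, 0.12; count ≥ 0.52 → 1.

1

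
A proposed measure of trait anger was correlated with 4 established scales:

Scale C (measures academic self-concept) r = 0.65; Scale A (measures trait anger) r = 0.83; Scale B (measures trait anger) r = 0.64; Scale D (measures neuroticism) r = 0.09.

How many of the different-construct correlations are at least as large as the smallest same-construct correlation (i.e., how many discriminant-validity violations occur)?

Convergent (same construct = trait anger): Scale A, Scale B.
Smallest convergent = 0.64. Discriminant values: 0.65, 0.09; count ≥ 0.64 → 1.

1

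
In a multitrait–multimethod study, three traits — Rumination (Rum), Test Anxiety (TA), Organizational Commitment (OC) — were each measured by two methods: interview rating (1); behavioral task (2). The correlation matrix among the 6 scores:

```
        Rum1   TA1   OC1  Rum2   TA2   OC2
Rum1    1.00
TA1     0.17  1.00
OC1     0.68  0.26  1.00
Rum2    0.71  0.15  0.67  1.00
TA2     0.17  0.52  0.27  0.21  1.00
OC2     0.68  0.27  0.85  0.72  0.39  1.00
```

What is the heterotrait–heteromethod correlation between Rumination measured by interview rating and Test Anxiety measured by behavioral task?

0.17

Different traits and methods: r(Rum1, TA2) = 0.17.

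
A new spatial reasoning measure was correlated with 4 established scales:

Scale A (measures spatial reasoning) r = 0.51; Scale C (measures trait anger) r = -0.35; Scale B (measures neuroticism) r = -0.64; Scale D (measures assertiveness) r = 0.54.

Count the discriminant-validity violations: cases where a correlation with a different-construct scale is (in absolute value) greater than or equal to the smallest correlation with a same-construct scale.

Convergent (same construct = spatial reasoning): Scale A.
Smallest convergent = 0.51. Discriminant |r|: 0.35, 0.64, 0.54; count ≥ 0.51 → 2.

2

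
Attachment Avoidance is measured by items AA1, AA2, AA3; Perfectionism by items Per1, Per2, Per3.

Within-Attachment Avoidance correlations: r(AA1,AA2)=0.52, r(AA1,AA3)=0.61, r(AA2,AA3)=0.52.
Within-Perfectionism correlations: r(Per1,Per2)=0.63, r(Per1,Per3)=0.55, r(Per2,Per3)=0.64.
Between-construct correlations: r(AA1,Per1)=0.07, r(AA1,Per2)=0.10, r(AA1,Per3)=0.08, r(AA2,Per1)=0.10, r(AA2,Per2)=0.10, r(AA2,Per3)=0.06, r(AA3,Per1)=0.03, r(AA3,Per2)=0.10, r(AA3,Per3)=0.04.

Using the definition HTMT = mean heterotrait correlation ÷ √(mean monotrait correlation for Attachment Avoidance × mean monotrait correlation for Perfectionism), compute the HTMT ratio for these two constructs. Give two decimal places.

Mean heterotrait r = 0.68/9 = 0.0756.
Mean within-AA = 1.65/3 = 0.5500; mean within-Per = 1.82/3 = 0.6067.
Geometric mean = √(0.5500 × 0.6067) = 0.5777.
HTMT = 0.0756 / 0.5777 = 0.13.

0.13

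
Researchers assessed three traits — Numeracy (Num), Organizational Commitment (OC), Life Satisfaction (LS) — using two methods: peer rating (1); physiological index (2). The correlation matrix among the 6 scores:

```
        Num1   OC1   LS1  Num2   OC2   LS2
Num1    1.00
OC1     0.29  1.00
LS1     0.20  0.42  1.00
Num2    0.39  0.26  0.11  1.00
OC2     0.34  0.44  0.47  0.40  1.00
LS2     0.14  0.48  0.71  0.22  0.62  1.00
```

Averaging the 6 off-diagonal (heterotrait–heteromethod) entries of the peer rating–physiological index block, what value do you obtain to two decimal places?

0.30

HTHM values (method 1 × method 2): 0.34, 0.14, 0.26, 0.48, 0.11, 0.47; mean = 1.80/6 = 0.30.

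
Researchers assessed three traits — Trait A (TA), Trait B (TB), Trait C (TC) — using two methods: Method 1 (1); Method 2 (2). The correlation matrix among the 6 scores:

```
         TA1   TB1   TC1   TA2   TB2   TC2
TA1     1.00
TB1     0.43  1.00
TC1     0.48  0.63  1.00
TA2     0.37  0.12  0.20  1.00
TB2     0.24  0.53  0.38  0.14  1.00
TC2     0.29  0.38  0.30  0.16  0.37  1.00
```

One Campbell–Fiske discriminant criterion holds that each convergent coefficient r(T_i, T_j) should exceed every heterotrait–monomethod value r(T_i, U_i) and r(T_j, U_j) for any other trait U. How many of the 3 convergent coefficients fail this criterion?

Convergent coefficients and their comparison sets:
TA (methods 1·2): 0.37 vs {0.43, 0.14, 0.48, 0.16} → fail.
TB (methods 1·2): 0.53 vs {0.43, 0.14, 0.63, 0.37} → fail.
TC (methods 1·2): 0.30 vs {0.48, 0.16, 0.63, 0.37} → fail.
3 of 3 fail.

3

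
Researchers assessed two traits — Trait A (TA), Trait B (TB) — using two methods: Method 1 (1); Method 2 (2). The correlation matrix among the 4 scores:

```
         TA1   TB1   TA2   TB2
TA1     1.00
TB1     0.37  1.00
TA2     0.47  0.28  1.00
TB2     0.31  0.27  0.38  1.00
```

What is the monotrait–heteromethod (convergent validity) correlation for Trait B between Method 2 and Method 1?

Same trait (TB), different methods: r(TB2, TB1) = 0.27.

0.27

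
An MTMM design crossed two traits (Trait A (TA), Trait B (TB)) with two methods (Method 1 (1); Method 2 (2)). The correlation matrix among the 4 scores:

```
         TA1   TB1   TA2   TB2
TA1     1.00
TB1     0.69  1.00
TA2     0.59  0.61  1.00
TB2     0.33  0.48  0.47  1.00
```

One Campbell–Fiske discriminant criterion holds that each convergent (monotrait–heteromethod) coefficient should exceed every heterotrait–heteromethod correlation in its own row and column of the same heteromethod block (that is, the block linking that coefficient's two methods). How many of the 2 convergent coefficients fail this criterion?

Each convergent coefficient versus the relevant comparison correlations:
TA (methods 1·2): 0.59 vs {0.33, 0.61} → fail.
TB (methods 1·2): 0.48 vs {0.61, 0.33} → fail.
2 of 2 fail.

2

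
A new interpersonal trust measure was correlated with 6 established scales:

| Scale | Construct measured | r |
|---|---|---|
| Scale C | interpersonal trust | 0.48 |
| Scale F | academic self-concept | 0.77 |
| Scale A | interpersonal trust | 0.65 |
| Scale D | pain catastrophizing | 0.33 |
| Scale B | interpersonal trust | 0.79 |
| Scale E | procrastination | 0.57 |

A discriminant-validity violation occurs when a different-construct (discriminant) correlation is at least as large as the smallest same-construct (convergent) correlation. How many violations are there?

Convergent (same construct = interpersonal trust): Scale C, Scale A, Scale B.
Smallest convergent = 0.48. Discriminant values: 0.77, 0.33, 0.57; count ≥ 0.48 → 2.

2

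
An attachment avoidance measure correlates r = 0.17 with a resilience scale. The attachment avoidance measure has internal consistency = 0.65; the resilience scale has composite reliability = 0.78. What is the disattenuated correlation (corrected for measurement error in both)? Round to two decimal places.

r_true = r_obs / √(r_xx · r_yy) = 0.17 / √(0.65 × 0.78) = 0.17 / √0.5070 = 0.17 / 0.7120 ≈ 0.24.

0.24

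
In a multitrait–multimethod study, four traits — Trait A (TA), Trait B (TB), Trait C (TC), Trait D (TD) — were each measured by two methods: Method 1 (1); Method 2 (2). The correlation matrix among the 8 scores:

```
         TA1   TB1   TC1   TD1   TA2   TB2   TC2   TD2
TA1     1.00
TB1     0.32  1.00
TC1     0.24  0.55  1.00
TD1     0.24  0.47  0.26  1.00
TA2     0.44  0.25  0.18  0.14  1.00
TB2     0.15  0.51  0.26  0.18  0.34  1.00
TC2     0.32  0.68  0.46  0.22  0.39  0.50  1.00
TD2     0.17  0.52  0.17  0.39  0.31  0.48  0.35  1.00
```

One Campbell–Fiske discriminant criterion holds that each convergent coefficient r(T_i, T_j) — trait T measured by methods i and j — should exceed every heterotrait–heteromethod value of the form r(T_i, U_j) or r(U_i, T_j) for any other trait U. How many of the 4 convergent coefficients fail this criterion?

Convergent coefficients and their comparison sets:
TA (methods 1·2): 0.44 vs {0.15, 0.25, 0.32, 0.18, 0.17, 0.14} → pass.
TB (methods 1·2): 0.51 vs {0.25, 0.15, 0.68, 0.26, 0.52, 0.18} → fail.
TC (methods 1·2): 0.46 vs {0.18, 0.32, 0.26, 0.68, 0.17, 0.22} → fail.
TD (methods 1·2): 0.39 vs {0.14, 0.17, 0.18, 0.52, 0.22, 0.17} → fail.
3 of 4 fail.

3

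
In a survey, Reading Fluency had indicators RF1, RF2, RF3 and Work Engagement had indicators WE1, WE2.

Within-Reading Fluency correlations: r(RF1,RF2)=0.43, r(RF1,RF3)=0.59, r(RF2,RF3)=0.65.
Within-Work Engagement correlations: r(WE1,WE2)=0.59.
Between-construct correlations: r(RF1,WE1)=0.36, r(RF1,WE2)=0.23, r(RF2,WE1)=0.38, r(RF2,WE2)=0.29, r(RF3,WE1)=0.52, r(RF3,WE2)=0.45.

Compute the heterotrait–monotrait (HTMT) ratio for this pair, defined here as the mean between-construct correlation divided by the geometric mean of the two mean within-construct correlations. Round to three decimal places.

0.649

Between-construct mean = 2.23/6 = 0.3717.
Mean within-RF = 1.67/3 = 0.5567; mean within-WE = 0.59/1 = 0.5900.
Geometric mean = √(0.5567 × 0.5900) = 0.5731.
HTMT = 0.3717 / 0.5731 = 0.649.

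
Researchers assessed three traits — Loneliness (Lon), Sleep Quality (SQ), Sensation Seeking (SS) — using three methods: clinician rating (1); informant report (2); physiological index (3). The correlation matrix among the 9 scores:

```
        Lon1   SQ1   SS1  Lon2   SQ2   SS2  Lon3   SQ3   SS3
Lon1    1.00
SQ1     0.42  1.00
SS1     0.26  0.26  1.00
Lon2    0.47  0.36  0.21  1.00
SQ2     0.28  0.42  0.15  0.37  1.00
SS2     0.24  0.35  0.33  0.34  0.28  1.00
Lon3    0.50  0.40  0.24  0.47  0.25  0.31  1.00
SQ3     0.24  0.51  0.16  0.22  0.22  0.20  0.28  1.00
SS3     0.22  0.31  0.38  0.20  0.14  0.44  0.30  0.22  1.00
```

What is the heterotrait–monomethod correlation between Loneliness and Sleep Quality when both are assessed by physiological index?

0.28

Different traits, same method: r(Lon3, SQ3) = 0.28.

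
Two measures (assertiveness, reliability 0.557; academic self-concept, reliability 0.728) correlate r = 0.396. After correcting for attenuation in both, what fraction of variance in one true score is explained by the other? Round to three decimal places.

Disattenuated r = 0.396 / √(0.557 × 0.728) = 0.396 / 0.6368 = 0.6219.
Shared true-score variance = 0.6219² = 0.3868 ≈ 0.387.

0.387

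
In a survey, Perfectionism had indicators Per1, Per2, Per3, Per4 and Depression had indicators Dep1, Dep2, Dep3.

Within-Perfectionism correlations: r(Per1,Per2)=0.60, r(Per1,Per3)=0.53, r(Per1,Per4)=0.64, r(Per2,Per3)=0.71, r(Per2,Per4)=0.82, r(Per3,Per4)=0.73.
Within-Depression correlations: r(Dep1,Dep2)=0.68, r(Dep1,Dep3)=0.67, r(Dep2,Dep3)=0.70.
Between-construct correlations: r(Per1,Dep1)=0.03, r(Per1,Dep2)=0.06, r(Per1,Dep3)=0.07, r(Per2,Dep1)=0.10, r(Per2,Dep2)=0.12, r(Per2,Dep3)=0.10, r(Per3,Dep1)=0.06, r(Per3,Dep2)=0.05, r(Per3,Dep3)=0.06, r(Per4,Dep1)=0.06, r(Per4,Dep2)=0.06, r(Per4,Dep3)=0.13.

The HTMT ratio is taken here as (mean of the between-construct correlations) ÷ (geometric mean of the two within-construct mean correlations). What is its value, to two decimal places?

0.11

Between-construct mean = 0.90/12 = 0.0750.
Mean within-Per = 4.03/6 = 0.6717; mean within-Dep = 2.05/3 = 0.6833.
Geometric mean = √(0.6717 × 0.6833) = 0.6775.
HTMT = 0.0750 / 0.6775 = 0.11.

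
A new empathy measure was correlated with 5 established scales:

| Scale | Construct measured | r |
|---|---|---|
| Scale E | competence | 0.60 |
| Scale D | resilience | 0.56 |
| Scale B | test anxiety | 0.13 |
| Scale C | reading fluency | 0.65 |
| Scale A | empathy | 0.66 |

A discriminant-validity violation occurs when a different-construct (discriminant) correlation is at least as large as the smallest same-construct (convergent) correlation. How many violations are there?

0

Convergent (same construct = empathy): Scale A.
Smallest convergent = 0.66. Discriminant values: 0.60, 0.56, 0.13, 0.65; count ≥ 0.66 → 0.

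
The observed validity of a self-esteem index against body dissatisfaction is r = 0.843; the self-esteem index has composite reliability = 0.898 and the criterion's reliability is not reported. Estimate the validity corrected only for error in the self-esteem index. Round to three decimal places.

Single correction: r_c = r_obs / √r_xx = 0.843 / √0.898 = 0.843 / 0.9476 ≈ 0.890.

0.890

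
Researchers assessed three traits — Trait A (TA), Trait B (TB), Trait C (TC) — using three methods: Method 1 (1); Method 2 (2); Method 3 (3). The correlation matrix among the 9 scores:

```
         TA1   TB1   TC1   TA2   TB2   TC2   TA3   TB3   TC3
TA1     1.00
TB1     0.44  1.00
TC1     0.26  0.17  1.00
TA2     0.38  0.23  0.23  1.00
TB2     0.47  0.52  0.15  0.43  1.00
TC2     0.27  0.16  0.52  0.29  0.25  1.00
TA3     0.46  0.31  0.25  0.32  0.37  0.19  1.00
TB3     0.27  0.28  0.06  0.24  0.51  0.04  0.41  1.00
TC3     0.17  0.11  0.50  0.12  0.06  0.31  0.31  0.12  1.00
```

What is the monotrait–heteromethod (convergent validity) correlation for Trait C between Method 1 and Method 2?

Same trait (TC), different methods: r(TC1, TC2) = 0.52.

0.52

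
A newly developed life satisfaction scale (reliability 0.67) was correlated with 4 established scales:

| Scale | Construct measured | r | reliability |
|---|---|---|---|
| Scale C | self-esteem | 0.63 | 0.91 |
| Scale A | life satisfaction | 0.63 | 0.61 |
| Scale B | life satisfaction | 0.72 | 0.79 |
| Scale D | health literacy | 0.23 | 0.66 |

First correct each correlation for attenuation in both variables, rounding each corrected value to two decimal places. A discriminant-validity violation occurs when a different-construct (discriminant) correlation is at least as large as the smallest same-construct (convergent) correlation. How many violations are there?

Disattenuated r (r / √(r_scale · r_new)):
  Scale C (disc): 0.63 / √(0.91·0.67) = 0.81
  Scale A (conv): 0.63 / √(0.61·0.67) = 0.99
  Scale B (conv): 0.72 / √(0.79·0.67) = 0.99
  Scale D (disc): 0.23 / √(0.66·0.67) = 0.35
Smallest convergent = 0.99. Discriminant values: 0.81, 0.35; count ≥ 0.99 → 0.

0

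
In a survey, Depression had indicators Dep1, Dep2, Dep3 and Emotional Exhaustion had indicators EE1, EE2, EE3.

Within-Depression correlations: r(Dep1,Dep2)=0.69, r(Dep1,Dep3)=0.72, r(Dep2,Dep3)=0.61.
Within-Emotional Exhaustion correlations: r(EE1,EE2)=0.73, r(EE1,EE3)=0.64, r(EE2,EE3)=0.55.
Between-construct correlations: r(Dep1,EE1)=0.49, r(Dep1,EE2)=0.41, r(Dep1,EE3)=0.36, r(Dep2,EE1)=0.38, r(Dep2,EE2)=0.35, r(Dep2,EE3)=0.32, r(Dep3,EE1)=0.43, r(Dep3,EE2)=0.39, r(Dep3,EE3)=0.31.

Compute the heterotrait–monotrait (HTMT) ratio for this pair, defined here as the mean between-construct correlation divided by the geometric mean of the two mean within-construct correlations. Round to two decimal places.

0.58

Mean heterotrait r = 3.44/9 = 0.3822.
Mean within-Dep = 2.02/3 = 0.6733; mean within-EE = 1.92/3 = 0.6400.
Geometric mean = √(0.6733 × 0.6400) = 0.6564.
HTMT = 0.3822 / 0.6564 = 0.58.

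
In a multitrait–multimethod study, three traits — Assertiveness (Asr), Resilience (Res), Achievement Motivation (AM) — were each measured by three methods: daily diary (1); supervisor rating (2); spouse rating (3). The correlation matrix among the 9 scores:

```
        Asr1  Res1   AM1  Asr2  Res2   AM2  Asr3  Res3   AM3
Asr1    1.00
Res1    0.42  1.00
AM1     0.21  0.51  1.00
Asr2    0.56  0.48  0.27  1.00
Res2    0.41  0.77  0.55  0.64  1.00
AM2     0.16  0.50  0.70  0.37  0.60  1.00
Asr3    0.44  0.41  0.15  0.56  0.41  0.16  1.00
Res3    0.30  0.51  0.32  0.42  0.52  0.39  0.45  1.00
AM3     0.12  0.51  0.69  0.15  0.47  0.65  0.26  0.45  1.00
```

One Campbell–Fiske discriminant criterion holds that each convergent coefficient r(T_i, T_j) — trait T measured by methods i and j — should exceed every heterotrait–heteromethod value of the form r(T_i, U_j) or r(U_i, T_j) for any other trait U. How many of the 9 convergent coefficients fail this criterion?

Checking each validity diagonal entry against its comparison values:
Asr (methods 1·2): 0.56 vs {0.41, 0.48, 0.16, 0.27} → pass.
Asr (methods 1·3): 0.44 vs {0.30, 0.41, 0.12, 0.15} → pass.
Asr (methods 2·3): 0.56 vs {0.42, 0.41, 0.15, 0.16} → pass.
Res (methods 1·2): 0.77 vs {0.48, 0.41, 0.50, 0.55} → pass.
Res (methods 1·3): 0.51 vs {0.41, 0.30, 0.51, 0.32} → fail.
Res (methods 2·3): 0.52 vs {0.41, 0.42, 0.47, 0.39} → pass.
AM (methods 1·2): 0.70 vs {0.27, 0.16, 0.55, 0.50} → pass.
AM (methods 1·3): 0.69 vs {0.15, 0.12, 0.32, 0.51} → pass.
AM (methods 2·3): 0.65 vs {0.16, 0.15, 0.39, 0.47} → pass.
1 of 9 fail.

1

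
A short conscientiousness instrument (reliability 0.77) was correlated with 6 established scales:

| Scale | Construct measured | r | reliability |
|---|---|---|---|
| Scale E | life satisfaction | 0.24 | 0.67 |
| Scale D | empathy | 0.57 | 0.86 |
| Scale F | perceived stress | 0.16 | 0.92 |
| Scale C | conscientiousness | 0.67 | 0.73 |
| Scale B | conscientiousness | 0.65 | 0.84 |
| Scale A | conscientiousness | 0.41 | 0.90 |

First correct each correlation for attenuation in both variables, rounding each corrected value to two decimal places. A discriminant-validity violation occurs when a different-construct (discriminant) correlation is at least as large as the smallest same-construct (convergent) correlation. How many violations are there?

1

Disattenuated r (r / √(r_scale · r_new)):
  Scale E (disc): 0.24 / √(0.67·0.77) = 0.33
  Scale D (disc): 0.57 / √(0.86·0.77) = 0.70
  Scale F (disc): 0.16 / √(0.92·0.77) = 0.19
  Scale C (conv): 0.67 / √(0.73·0.77) = 0.89
  Scale B (conv): 0.65 / √(0.84·0.77) = 0.81
  Scale A (conv): 0.41 / √(0.90·0.77) = 0.49
Smallest convergent = 0.49. Discriminant values: 0.33, 0.70, 0.19; count ≥ 0.49 → 1.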